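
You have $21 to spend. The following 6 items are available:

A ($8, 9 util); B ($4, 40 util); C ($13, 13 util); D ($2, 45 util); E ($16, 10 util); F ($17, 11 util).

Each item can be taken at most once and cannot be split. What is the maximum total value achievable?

Check high-value combinations within $21:
- B+C+D: cost 4+13+2=19, value 40+13+45=98
- A+B+D: cost 8+4+2=14, value 9+40+45=94
- B+D: cost 4+2=6, value 40+45=85
Best: 98 util.

98 util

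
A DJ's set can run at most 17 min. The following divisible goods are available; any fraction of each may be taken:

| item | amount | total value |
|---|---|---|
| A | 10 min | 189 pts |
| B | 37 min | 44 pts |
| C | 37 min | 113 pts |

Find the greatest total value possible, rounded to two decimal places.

210.38

Take in order of value per unit:
- A (189/10 per unit): all 10 → value 189, running total 189.00
- C (113/37 per unit): 7 of 37 → value 7×113/37 = 21.3784, running total 210.38
Total 210.38.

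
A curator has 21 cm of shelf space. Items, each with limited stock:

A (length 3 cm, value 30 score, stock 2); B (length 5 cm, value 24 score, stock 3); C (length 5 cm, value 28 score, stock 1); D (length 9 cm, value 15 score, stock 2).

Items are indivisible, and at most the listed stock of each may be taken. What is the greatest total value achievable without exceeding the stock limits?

136 score

Best selections within length 21 and stock limits:
- 2×A + 2×B + 1×C: length 21, value 136
- 2×A + 3×B: length 21, value 132
- 2×A + 1×B + 1×C: length 16, value 112
Best: 136 score.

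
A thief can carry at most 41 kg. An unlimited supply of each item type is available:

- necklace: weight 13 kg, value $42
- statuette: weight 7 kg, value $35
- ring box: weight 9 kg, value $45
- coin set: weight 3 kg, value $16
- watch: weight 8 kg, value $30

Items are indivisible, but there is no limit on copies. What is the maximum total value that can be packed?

$214

Best value-per-unit is coin set at 16/3; filling with it alone gives 13×16 = 208.
Optimal mix: 2×statuette + 9×coin set → weight 41, value 214.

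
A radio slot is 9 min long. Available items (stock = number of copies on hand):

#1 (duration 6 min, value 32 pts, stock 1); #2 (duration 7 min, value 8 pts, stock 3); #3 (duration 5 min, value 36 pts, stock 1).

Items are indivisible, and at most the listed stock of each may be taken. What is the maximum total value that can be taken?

36 pts

Top feasible selections:
- 1×#3: duration 5, value 36
- 1×#1: duration 6, value 32
- 1×#2: duration 7, value 8
Best: 36 pts.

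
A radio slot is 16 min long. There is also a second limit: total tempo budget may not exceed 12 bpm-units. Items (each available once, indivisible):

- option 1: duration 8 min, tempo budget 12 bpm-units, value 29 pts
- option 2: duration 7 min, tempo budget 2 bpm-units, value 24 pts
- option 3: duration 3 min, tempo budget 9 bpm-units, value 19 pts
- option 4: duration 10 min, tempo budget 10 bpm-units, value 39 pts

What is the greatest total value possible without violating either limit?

43 pts

Feasible sets respecting both limits:
- option 2+option 3: duration 10, tempo budget 11, value 43
- option 4: duration 10, tempo budget 10, value 39
- option 1: duration 8, tempo budget 12, value 29
Best: 43 pts.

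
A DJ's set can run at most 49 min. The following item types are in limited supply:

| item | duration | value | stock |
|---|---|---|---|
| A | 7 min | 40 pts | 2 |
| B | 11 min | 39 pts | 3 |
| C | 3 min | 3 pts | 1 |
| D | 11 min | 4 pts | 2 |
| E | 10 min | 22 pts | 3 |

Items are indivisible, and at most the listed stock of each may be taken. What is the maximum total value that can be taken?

Top feasible selections:
- 2×A + 3×B: duration 47, value 197
- 2×A + 2×B + 1×C + 1×E: duration 49, value 183
Best: 197 pts.

197 pts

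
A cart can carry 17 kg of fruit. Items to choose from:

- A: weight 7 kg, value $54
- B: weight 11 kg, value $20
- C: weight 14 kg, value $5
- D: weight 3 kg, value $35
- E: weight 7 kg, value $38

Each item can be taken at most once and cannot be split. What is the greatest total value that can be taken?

$127

This is a 0/1 knapsack; check combinations near the capacity.
- A+D+E: weight 7+3+7=17, value 54+35+38=127
- A+E: weight 7+7=14, value 54+38=92
- A+D: weight 7+3=10, value 54+35=89
- D+E: weight 3+7=10, value 35+38=73
- B+D: weight 11+3=14, value 20+35=55
Best: $127.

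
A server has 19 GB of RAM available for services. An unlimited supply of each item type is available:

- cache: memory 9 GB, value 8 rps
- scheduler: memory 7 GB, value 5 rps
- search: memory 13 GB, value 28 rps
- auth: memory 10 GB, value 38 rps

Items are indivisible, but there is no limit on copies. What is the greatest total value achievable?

Best value-per-unit is auth at 38/10; filling with it alone gives 1×38 = 38.
Optimal mix: 1×cache + 1×auth → memory 19, value 46.

46 rps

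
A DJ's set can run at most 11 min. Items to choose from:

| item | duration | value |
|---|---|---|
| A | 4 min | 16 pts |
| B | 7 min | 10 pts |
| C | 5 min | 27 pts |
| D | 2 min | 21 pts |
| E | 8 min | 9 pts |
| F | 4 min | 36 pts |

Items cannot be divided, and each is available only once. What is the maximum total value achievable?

84 pts

Check high-value combinations within 11 min:
- C+D+F: duration 5+2+4=11, value 27+21+36=84
- A+D+F: duration 4+2+4=10, value 16+21+36=73
- A+C+D: duration 4+5+2=11, value 16+27+21=64
Best: 84 pts.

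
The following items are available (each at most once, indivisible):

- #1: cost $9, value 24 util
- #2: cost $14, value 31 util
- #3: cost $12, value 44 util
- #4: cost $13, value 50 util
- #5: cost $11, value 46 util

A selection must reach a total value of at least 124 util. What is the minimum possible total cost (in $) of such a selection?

36

Subsets with value ≥ 124, sorted by total cost:
- #3+#4+#5: cost 36, value 140
- #2+#4+#5: cost 38, value 127
Minimum cost: 36 $.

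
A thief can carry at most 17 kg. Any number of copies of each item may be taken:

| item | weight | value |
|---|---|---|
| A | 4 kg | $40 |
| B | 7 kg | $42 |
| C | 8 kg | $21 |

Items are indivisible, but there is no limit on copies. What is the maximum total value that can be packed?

$160

Best value-per-unit is A at 40/4, and filling with it alone uses weight 4×4=16. No mix of the others beats 4×40 = 160.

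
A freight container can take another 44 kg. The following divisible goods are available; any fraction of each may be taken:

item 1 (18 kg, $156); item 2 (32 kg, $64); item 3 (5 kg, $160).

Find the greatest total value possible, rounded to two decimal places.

358.00

Take in order of value per unit:
- item 3 (160/5 per unit): all 5 → value 160, running total 160.00
- item 1 (156/18 per unit): all 18 → value 156, running total 316.00
- item 2 (64/32 per unit): 21 of 32 → value 21×64/32 = 42.0000, running total 358.00
Total 358.00.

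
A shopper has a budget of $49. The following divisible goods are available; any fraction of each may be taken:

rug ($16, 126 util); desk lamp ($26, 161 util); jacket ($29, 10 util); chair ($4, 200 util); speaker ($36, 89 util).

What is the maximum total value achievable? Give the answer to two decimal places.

Take in order of value per unit:
- chair (200/4 per unit): all 4 → value 200, running total 200.00
- rug (126/16 per unit): all 16 → value 126, running total 326.00
- desk lamp (161/26 per unit): all 26 → value 161, running total 487.00
- speaker (89/36 per unit): 3 of 36 → value 3×89/36 = 7.4167, running total 494.42
Total 494.42.

494.42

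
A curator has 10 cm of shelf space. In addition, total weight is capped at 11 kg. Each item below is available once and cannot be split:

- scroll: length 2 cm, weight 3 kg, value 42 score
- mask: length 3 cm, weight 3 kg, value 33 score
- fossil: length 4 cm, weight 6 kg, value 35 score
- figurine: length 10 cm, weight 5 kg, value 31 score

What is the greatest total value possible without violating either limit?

77 score

Feasible sets respecting both limits:
- scroll+fossil: length 6, weight 9, value 77
- scroll+mask: length 5, weight 6, value 75
- mask+fossil: length 7, weight 9, value 68
Best: 77 score.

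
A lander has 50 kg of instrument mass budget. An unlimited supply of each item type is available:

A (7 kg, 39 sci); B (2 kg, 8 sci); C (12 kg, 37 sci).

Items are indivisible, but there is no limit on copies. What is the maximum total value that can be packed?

Best value-per-unit is A at 39/7, and filling with it alone uses mass 7×7=49. No mix of the others beats 7×39 = 273.

273 sci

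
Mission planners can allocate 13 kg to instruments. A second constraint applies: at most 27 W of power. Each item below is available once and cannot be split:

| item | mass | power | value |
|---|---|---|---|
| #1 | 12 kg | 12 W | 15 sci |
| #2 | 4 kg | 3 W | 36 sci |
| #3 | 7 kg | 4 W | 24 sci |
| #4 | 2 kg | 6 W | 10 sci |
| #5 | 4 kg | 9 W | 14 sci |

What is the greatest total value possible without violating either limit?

70 sci

Feasible sets respecting both limits:
- #2+#3+#4: mass 13, power 13, value 70
- #2+#3: mass 11, power 7, value 60
- #2+#4+#5: mass 10, power 18, value 60
Best: 70 sci.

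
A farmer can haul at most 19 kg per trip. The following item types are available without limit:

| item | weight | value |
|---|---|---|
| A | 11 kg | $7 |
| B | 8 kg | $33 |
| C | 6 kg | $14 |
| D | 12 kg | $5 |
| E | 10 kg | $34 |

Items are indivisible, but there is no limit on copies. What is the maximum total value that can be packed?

Best value-per-unit is B at 33/8; filling with it alone gives 2×33 = 66.
Optimal mix: 1×B + 1×E → weight 18, value 67.

$67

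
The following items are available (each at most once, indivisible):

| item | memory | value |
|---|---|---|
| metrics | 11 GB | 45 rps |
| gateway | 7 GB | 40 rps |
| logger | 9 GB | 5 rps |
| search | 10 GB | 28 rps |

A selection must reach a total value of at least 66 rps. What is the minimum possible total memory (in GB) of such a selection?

17

Subsets with value ≥ 66, sorted by total memory:
- gateway+search: memory 17, value 68
- metrics+gateway: memory 18, value 85
- metrics+search: memory 21, value 73
- gateway+logger+search: memory 26, value 73
Minimum memory: 17 GB.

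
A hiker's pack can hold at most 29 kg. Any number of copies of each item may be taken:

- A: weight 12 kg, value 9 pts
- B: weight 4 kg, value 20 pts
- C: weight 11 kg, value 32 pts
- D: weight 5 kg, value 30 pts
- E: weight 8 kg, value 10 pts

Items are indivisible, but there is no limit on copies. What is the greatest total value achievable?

170 pts

Best value-per-unit is D at 30/5; filling with it alone gives 5×30 = 150.
Optimal mix: 1×B + 5×D → weight 29, value 170.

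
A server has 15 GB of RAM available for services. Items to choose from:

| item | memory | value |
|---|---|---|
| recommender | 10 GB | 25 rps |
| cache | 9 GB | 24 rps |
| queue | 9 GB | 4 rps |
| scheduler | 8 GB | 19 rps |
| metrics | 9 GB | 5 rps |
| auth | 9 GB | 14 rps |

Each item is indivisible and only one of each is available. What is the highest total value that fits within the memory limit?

Check high-value combinations within 15 GB:
- recommender: memory 10, value 25
- cache: memory 9, value 24
- scheduler: memory 8, value 19
Best: 25 rps.

25 rps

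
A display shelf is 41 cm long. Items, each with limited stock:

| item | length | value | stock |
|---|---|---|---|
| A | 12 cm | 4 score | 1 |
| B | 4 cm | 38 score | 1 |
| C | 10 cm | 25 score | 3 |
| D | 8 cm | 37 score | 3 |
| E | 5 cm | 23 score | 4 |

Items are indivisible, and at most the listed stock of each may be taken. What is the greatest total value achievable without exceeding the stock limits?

Best selections within length 41 and stock limits:
- 1×B + 2×D + 4×E: length 40, value 204
- 1×B + 3×D + 2×E: length 38, value 195
- 1×B + 1×C + 2×D + 2×E: length 40, value 183
Best: 204 score.

204 score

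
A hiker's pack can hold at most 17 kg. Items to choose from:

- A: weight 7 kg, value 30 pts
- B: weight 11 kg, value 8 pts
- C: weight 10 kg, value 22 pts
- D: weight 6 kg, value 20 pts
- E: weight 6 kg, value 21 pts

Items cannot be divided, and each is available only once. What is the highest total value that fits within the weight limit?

52 pts

Check high-value combinations within 17 kg:
- A+C: weight 7+10=17, value 30+22=52
- A+E: weight 7+6=13, value 30+21=51
- A+D: weight 7+6=13, value 30+20=50
Best: 52 pts.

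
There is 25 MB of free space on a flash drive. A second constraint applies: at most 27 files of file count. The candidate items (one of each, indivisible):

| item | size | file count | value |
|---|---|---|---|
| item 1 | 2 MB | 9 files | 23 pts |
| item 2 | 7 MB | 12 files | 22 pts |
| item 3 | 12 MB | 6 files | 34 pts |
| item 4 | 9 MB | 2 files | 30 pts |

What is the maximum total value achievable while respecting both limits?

87 pts

Feasible sets respecting both limits:
- item 1+item 3+item 4: size 23, file count 17, value 87
- item 1+item 2+item 3: size 21, file count 27, value 79
- item 1+item 2+item 4: size 18, file count 23, value 75
Best: 87 pts.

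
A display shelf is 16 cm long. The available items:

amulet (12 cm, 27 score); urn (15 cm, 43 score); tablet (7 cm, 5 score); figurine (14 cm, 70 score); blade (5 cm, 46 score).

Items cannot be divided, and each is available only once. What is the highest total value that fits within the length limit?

Check high-value combinations within 16 cm:
- figurine: length 14, value 70
- tablet+blade: length 7+5=12, value 5+46=51
- blade: length 5, value 46
- urn: length 15, value 43
Best: 70 score.

70 score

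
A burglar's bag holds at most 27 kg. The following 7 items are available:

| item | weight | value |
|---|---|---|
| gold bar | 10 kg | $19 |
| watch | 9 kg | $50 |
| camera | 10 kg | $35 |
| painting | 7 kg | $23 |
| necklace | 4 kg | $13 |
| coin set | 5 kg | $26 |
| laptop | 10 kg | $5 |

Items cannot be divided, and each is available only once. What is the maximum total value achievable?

$112

Check high-value combinations within 27 kg:
- watch+painting+necklace+coin set: weight 9+7+4+5=25, value 50+23+13+26=112
- watch+camera+coin set: weight 9+10+5=24, value 50+35+26=111
- watch+camera+painting: weight 9+10+7=26, value 50+35+23=108
- watch+painting+coin set: weight 9+7+5=21, value 50+23+26=99
Best: $112.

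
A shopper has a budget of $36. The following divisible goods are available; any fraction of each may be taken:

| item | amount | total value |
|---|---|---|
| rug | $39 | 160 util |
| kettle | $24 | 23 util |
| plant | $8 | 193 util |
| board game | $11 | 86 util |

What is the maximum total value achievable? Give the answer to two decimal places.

Take in order of value per unit:
- plant (193/8 per unit): all 8 → value 193, running total 193.00
- board game (86/11 per unit): all 11 → value 86, running total 279.00
- rug (160/39 per unit): 17 of 39 → value 17×160/39 = 69.7436, running total 348.74
Total 348.74.

348.74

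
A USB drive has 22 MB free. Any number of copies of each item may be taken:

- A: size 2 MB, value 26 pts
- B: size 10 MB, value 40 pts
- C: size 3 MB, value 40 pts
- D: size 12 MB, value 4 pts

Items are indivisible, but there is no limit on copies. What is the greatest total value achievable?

Best value-per-unit is C at 40/3; filling with it alone gives 7×40 = 280.
Optimal mix: 2×A + 6×C → size 22, value 292.

292 pts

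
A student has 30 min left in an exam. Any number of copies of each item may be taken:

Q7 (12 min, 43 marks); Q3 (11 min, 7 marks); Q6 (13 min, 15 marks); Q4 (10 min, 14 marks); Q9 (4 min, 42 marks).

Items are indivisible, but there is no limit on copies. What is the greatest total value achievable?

Best value-per-unit is Q9 at 42/4, and filling with it alone uses time 7×4=28. No mix of the others beats 7×42 = 294.

294 marks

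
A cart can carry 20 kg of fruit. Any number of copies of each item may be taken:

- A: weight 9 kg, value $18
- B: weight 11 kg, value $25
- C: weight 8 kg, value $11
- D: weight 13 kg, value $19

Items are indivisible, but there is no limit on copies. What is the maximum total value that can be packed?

Best value-per-unit is B at 25/11; filling with it alone gives 1×25 = 25.
Optimal mix: 1×A + 1×B → weight 20, value 43.

$43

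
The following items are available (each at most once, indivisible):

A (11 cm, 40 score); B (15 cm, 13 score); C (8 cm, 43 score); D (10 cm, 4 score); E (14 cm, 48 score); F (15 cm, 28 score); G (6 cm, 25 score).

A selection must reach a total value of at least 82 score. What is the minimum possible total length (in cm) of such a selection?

19

Subsets with value ≥ 82, sorted by total length:
- A+C: length 19, value 83
- C+E: length 22, value 91
Minimum length: 19 cm.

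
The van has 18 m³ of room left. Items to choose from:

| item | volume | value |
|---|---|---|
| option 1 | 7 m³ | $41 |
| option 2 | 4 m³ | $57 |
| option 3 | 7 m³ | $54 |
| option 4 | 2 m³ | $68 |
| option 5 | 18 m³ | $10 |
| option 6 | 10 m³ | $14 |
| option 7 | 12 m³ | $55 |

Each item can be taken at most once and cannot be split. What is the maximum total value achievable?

$180

Check high-value combinations within 18 m³:
- option 2+option 4+option 7: volume 4+2+12=18, value 57+68+55=180
- option 2+option 3+option 4: volume 4+7+2=13, value 57+54+68=179
- option 1+option 2+option 4: volume 7+4+2=13, value 41+57+68=166
- option 1+option 3+option 4: volume 7+7+2=16, value 41+54+68=163
- option 1+option 2+option 3: volume 7+4+7=18, value 41+57+54=152
Best: $180.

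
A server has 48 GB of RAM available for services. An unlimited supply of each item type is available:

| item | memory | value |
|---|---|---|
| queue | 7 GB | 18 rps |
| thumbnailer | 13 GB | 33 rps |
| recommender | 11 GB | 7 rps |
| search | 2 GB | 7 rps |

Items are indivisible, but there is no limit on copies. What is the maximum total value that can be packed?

Best value-per-unit is search at 7/2, and filling with it alone uses memory 24×2=48. No mix of the others beats 24×7 = 168.

168 rps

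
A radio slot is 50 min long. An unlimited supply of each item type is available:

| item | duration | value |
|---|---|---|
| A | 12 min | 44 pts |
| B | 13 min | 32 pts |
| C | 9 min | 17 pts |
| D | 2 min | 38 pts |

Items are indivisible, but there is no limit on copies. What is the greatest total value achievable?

Best value-per-unit is D at 38/2, and filling with it alone uses duration 25×2=50. No mix of the others beats 25×38 = 950.

950 pts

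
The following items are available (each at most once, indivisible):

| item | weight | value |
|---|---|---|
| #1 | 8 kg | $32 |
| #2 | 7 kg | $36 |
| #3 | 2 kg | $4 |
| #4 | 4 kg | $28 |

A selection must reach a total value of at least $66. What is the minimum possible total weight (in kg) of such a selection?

13

Subsets with value ≥ 66, sorted by total weight:
- #2+#3+#4: weight 13, value 68
- #1+#2: weight 15, value 68
Minimum weight: 13 kg.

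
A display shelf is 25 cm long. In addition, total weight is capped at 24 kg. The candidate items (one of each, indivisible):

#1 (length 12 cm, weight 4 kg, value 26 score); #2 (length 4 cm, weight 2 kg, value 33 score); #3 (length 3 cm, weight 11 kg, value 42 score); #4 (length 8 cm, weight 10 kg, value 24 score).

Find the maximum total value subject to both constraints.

101 score

Feasible sets respecting both limits:
- #1+#2+#3: length 19, weight 17, value 101
- #2+#3+#4: length 15, weight 23, value 99
- #1+#2+#4: length 24, weight 16, value 83
Best: 101 score.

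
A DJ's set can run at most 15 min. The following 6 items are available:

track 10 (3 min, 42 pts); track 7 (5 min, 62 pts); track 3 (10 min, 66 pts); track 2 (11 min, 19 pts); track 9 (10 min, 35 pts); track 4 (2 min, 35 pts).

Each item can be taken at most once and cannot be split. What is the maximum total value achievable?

Check high-value combinations within 15 min:
- track 10+track 3+track 4: duration 3+10+2=15, value 42+66+35=143
- track 10+track 7+track 4: duration 3+5+2=10, value 42+62+35=139
- track 7+track 3: duration 5+10=15, value 62+66=128
- track 10+track 9+track 4: duration 3+10+2=15, value 42+35+35=112
- track 10+track 3: duration 3+10=13, value 42+66=108
Best: 143 pts.

143 pts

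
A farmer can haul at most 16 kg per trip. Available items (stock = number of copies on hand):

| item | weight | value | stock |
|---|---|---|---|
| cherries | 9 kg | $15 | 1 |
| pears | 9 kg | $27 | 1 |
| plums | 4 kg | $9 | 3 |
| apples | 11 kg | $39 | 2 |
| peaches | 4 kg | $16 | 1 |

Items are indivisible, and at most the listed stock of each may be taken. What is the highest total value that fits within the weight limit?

Best selections within weight 16 and stock limits:
- 1×apples + 1×peaches: weight 15, value 55
- 1×plums + 1×apples: weight 15, value 48
- 1×pears + 1×peaches: weight 13, value 43
Best: $55.

$55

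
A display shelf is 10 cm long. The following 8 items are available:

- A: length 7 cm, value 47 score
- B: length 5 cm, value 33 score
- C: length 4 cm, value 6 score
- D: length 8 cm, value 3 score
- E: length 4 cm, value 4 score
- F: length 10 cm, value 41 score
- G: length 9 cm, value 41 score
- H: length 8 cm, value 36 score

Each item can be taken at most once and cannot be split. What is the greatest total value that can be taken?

Check high-value combinations within 10 cm:
- A: length 7, value 47
- G: length 9, value 41
- F: length 10, value 41
Best: 47 score.

47 score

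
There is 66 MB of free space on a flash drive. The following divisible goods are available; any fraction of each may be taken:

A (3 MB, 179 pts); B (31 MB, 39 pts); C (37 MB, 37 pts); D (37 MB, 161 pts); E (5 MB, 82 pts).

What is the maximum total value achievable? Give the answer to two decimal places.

Take in order of value per unit:
- A (179/3 per unit): all 3 → value 179, running total 179.00
- E (82/5 per unit): all 5 → value 82, running total 261.00
- D (161/37 per unit): all 37 → value 161, running total 422.00
- B (39/31 per unit): 21 of 31 → value 21×39/31 = 26.4194, running total 448.42
Total 448.42.

448.42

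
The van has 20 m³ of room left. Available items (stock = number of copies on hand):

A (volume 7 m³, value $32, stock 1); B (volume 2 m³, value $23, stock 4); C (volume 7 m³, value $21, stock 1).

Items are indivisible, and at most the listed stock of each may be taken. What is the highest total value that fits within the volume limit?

Best selections within volume 20 and stock limits:
- 1×A + 4×B: volume 15, value 124
- 1×A + 3×B + 1×C: volume 20, value 122
- 4×B + 1×C: volume 15, value 113
Best: $124.

$124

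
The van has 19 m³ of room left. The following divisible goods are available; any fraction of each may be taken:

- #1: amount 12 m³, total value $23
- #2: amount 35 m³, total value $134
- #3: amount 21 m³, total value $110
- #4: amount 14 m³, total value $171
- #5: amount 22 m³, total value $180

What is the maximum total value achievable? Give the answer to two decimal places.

211.91

Take in order of value per unit:
- #4 (171/14 per unit): all 14 → value 171, running total 171.00
- #5 (180/22 per unit): 5 of 22 → value 5×180/22 = 40.9091, running total 211.91
Total 211.91.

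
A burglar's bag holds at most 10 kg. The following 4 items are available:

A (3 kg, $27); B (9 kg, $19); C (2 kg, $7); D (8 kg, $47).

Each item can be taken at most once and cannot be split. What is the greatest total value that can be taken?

$54

Check high-value combinations within 10 kg:
- C+D: weight 2+8=10, value 7+47=54
- D: weight 8, value 47
- A+C: weight 3+2=5, value 27+7=34
- A: weight 3, value 27
Best: $54.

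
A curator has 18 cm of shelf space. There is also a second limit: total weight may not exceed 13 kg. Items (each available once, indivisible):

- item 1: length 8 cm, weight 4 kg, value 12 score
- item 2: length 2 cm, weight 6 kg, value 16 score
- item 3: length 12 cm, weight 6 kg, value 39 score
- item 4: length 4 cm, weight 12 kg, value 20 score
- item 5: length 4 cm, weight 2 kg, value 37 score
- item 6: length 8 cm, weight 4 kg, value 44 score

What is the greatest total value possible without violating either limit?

97 score

Feasible sets respecting both limits:
- item 2+item 5+item 6: length 14, weight 12, value 97
- item 5+item 6: length 12, weight 6, value 81
- item 3+item 5: length 16, weight 8, value 76
- item 1+item 2+item 5: length 14, weight 12, value 65
Best: 97 score.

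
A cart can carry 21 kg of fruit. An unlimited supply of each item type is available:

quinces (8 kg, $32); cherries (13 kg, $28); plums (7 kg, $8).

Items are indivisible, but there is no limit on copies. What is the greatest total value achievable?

Best value-per-unit is quinces at 32/8, and filling with it alone uses weight 2×8=16. No mix of the others beats 2×32 = 64.

$64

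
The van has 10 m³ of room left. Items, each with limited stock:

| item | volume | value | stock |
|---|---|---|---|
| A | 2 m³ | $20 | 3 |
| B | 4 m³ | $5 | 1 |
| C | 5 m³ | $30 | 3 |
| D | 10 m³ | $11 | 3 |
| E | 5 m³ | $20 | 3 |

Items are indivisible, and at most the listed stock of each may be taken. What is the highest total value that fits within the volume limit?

$70

Best selections within volume 10 and stock limits:
- 2×A + 1×C: volume 9, value 70
- 3×A + 1×B: volume 10, value 65
- 3×A: volume 6, value 60
Best: $70.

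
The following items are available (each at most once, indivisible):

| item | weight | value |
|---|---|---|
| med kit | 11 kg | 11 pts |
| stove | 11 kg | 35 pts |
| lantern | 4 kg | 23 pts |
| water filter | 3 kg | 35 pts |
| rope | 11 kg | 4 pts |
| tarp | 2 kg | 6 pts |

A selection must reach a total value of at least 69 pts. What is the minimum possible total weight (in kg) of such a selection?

14

Subsets with value ≥ 69, sorted by total weight:
- stove+water filter: weight 14, value 70
- stove+water filter+tarp: weight 16, value 76
- stove+lantern+water filter: weight 18, value 93
Minimum weight: 14 kg.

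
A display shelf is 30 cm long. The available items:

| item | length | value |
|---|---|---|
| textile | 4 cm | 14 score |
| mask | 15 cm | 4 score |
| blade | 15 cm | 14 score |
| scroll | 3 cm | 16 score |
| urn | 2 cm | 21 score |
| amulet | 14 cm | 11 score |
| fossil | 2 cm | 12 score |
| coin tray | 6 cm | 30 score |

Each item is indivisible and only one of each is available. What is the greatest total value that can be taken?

95 score

Check high-value combinations within 30 cm:
- textile+blade+scroll+urn+coin tray: length 4+15+3+2+6=30, value 14+14+16+21+30=95
- textile+scroll+urn+fossil+coin tray: length 4+3+2+2+6=17, value 14+16+21+12+30=93
- blade+scroll+urn+fossil+coin tray: length 15+3+2+2+6=28, value 14+16+21+12+30=93
- textile+scroll+urn+amulet+coin tray: length 4+3+2+14+6=29, value 14+16+21+11+30=92
Best: 95 score.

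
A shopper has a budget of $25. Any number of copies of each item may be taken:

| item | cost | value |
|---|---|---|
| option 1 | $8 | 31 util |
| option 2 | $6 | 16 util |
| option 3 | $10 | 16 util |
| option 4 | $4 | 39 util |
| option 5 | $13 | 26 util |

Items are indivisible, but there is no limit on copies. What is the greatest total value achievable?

Best value-per-unit is option 4 at 39/4, and filling with it alone uses cost 6×4=24. No mix of the others beats 6×39 = 234.

234 util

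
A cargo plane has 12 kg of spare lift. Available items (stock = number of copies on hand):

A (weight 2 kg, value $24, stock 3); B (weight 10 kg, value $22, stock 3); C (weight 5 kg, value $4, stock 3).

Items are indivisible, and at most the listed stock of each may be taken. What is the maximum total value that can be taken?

Top feasible selections:
- 3×A + 1×C: weight 11, value 76
- 3×A: weight 6, value 72
- 2×A + 1×C: weight 9, value 52
- 2×A: weight 4, value 48
Best: $76.

$76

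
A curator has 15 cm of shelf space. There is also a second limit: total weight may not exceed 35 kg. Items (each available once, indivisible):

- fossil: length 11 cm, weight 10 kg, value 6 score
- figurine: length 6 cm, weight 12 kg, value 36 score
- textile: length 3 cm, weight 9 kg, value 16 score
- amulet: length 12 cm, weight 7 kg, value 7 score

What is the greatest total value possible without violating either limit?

Feasible sets respecting both limits:
- figurine+textile: length 9, weight 21, value 52
- figurine: length 6, weight 12, value 36
- textile+amulet: length 15, weight 16, value 23
- fossil+textile: length 14, weight 19, value 22
Best: 52 score.

52 score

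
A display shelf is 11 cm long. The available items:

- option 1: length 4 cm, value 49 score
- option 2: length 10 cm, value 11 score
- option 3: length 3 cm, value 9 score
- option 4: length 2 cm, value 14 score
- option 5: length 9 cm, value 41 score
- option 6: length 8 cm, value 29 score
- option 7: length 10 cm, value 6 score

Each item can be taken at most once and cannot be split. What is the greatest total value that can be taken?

72 score

This is a 0/1 knapsack; check combinations near the capacity.
- option 1+option 3+option 4: length 4+3+2=9, value 49+9+14=72
- option 1+option 4: length 4+2=6, value 49+14=63
- option 1+option 3: length 4+3=7, value 49+9=58
- option 4+option 5: length 2+9=11, value 14+41=55
Best: 72 score.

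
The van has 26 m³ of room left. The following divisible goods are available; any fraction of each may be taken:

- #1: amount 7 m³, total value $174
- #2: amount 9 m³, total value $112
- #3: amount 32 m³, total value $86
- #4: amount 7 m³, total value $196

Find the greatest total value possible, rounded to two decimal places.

490.06

Take in order of value per unit:
- #4 (196/7 per unit): all 7 → value 196, running total 196.00
- #1 (174/7 per unit): all 7 → value 174, running total 370.00
- #2 (112/9 per unit): all 9 → value 112, running total 482.00
- #3 (86/32 per unit): 3 of 32 → value 3×86/32 = 8.0625, running total 490.06
Total 490.06.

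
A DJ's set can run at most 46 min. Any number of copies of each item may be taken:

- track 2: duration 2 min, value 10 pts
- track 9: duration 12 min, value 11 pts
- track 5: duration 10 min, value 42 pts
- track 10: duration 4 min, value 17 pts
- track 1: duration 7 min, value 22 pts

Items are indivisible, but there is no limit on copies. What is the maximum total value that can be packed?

230 pts

Best value-per-unit is track 2 at 10/2, and filling with it alone uses duration 23×2=46. No mix of the others beats 23×10 = 230.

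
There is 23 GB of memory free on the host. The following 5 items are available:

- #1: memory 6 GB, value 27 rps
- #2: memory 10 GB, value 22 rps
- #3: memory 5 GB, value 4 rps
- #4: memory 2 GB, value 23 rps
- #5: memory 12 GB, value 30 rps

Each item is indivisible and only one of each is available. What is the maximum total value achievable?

Check high-value combinations within 23 GB:
- #1+#4+#5: memory 6+2+12=20, value 27+23+30=80
- #1+#2+#3+#4: memory 6+10+5+2=23, value 27+22+4+23=76
- #1+#2+#4: memory 6+10+2=18, value 27+22+23=72
Best: 80 rps.

80 rps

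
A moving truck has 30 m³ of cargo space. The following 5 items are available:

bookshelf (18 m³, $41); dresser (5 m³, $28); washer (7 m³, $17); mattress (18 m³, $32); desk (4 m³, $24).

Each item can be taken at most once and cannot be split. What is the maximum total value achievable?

$93

Check high-value combinations within 30 m³:
- bookshelf+dresser+desk: volume 18+5+4=27, value 41+28+24=93
- bookshelf+dresser+washer: volume 18+5+7=30, value 41+28+17=86
- dresser+mattress+desk: volume 5+18+4=27, value 28+32+24=84
- bookshelf+washer+desk: volume 18+7+4=29, value 41+17+24=82
Best: $93.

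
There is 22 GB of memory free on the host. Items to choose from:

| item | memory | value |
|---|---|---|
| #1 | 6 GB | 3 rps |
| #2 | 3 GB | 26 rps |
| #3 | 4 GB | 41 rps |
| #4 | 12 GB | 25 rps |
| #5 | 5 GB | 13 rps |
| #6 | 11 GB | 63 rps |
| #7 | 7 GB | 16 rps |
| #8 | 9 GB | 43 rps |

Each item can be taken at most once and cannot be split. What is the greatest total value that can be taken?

Check high-value combinations within 22 GB:
- #2+#3+#6: memory 3+4+11=18, value 26+41+63=130
- #2+#3+#5+#8: memory 3+4+5+9=21, value 26+41+13+43=123
- #3+#6+#7: memory 4+11+7=22, value 41+63+16=120
- #3+#5+#6: memory 4+5+11=20, value 41+13+63=117
Best: 130 rps.

130 rps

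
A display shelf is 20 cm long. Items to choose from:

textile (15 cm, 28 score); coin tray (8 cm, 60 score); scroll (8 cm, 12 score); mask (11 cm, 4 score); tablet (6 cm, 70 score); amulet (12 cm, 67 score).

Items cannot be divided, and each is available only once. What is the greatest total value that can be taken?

137 score

Check high-value combinations within 20 cm:
- tablet+amulet: length 6+12=18, value 70+67=137
- coin tray+tablet: length 8+6=14, value 60+70=130
- coin tray+amulet: length 8+12=20, value 60+67=127
- scroll+tablet: length 8+6=14, value 12+70=82
Best: 137 score.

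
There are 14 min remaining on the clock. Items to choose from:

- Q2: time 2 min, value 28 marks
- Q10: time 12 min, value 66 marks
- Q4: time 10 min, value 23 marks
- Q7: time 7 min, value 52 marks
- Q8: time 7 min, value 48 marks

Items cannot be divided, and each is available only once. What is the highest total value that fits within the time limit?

Check high-value combinations within 14 min:
- Q7+Q8: time 7+7=14, value 52+48=100
- Q2+Q10: time 2+12=14, value 28+66=94
- Q2+Q7: time 2+7=9, value 28+52=80
- Q2+Q8: time 2+7=9, value 28+48=76
- Q10: time 12, value 66
Best: 100 marks.

100 marks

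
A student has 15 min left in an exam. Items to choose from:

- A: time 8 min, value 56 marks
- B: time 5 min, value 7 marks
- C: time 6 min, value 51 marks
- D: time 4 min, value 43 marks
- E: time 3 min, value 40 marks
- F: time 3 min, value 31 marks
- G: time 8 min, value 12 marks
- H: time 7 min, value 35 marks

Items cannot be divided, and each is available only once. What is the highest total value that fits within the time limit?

Check high-value combinations within 15 min:
- A+D+E: time 8+4+3=15, value 56+43+40=139
- C+D+E: time 6+4+3=13, value 51+43+40=134
- A+D+F: time 8+4+3=15, value 56+43+31=130
- A+E+F: time 8+3+3=14, value 56+40+31=127
- C+D+F: time 6+4+3=13, value 51+43+31=125
Best: 139 marks.

139 marks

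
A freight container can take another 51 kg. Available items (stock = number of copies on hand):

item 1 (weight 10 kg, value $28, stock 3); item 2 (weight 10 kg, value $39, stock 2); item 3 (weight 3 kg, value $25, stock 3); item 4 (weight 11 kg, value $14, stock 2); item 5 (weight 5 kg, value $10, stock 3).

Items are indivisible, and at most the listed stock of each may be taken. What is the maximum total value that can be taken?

$209

Top feasible selections:
- 2×item 1 + 2×item 2 + 3×item 3: weight 49, value 209
- 1×item 1 + 2×item 2 + 3×item 3 + 2×item 5: weight 49, value 201
Best: $209.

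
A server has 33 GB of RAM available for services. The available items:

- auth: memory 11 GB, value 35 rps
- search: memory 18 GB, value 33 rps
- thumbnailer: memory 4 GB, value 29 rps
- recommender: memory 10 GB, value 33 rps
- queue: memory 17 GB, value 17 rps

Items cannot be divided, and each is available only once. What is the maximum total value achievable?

Check high-value combinations within 33 GB:
- auth+thumbnailer+recommender: memory 11+4+10=25, value 35+29+33=97
- auth+search+thumbnailer: memory 11+18+4=33, value 35+33+29=97
- search+thumbnailer+recommender: memory 18+4+10=32, value 33+29+33=95
- auth+thumbnailer+queue: memory 11+4+17=32, value 35+29+17=81
- thumbnailer+recommender+queue: memory 4+10+17=31, value 29+33+17=79
Best: 97 rps.

97 rps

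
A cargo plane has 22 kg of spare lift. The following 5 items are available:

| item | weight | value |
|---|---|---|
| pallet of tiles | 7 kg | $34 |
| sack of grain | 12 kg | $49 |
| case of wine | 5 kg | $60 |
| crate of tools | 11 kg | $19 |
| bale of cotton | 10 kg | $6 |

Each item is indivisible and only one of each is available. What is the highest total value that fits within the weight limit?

Check high-value combinations within 22 kg:
- sack of grain+case of wine: weight 12+5=17, value 49+60=109
- pallet of tiles+case of wine+bale of cotton: weight 7+5+10=22, value 34+60+6=100
- pallet of tiles+case of wine: weight 7+5=12, value 34+60=94
Best: $109.

$109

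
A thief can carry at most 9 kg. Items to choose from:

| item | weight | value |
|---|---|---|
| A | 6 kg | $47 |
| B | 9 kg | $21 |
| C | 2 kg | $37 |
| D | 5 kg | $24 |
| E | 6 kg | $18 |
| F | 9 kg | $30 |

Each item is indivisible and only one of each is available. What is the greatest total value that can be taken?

$84

Check high-value combinations within 9 kg:
- A+C: weight 6+2=8, value 47+37=84
- C+D: weight 2+5=7, value 37+24=61
- C+E: weight 2+6=8, value 37+18=55
Best: $84.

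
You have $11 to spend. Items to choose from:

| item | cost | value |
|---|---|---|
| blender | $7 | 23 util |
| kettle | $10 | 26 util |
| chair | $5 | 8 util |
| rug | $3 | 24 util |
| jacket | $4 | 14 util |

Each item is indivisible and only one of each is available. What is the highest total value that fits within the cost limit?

This is a 0/1 knapsack; check combinations near the capacity.
- blender+rug: cost 7+3=10, value 23+24=47
- rug+jacket: cost 3+4=7, value 24+14=38
- blender+jacket: cost 7+4=11, value 23+14=37
- chair+rug: cost 5+3=8, value 8+24=32
- kettle: cost 10, value 26
Best: 47 util.

47 util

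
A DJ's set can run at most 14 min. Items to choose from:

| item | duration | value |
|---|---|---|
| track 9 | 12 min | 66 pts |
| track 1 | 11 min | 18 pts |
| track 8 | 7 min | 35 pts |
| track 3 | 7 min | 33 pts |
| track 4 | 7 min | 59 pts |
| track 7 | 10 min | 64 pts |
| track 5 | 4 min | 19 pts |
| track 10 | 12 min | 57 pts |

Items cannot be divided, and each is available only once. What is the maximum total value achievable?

Check high-value combinations within 14 min:
- track 8+track 4: duration 7+7=14, value 35+59=94
- track 3+track 4: duration 7+7=14, value 33+59=92
- track 7+track 5: duration 10+4=14, value 64+19=83
Best: 94 pts.

94 pts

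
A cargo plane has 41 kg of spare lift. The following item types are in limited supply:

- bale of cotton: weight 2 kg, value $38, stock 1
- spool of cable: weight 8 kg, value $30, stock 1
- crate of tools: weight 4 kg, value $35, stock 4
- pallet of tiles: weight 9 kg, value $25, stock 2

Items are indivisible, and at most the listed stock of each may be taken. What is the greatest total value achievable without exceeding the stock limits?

$233

Top feasible selections:
- 1×bale of cotton + 1×spool of cable + 4×crate of tools + 1×pallet of tiles: weight 35, value 233
- 1×bale of cotton + 4×crate of tools + 2×pallet of tiles: weight 36, value 228
- 1×bale of cotton + 1×spool of cable + 3×crate of tools + 2×pallet of tiles: weight 40, value 223
- 1×bale of cotton + 1×spool of cable + 4×crate of tools: weight 26, value 208
Best: $233.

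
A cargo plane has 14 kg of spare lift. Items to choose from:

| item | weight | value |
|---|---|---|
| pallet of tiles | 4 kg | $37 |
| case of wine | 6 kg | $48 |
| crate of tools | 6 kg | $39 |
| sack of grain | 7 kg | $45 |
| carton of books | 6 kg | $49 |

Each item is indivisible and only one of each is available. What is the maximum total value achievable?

$97

Check high-value combinations within 14 kg:
- case of wine+carton of books: weight 6+6=12, value 48+49=97
- sack of grain+carton of books: weight 7+6=13, value 45+49=94
- case of wine+sack of grain: weight 6+7=13, value 48+45=93
- crate of tools+carton of books: weight 6+6=12, value 39+49=88
Best: $97.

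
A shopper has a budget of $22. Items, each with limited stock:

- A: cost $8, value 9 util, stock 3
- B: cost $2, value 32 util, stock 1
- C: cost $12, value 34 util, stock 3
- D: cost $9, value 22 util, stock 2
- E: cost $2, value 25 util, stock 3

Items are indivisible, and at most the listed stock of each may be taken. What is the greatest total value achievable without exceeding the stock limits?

141 util

Best selections within cost 22 and stock limits:
- 1×B + 1×C + 3×E: cost 20, value 141
- 1×B + 1×D + 3×E: cost 17, value 129
Best: 141 util.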